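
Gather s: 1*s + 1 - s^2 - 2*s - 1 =-s^2 - s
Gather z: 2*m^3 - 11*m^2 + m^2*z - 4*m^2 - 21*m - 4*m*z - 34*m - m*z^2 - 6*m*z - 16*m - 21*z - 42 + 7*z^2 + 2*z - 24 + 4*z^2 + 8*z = 2*m^3 - 15*m^2 - 71*m + z^2*(11 - m) + z*(m^2 - 10*m - 11) - 66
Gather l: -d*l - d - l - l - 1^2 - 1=-d + l*(-d - 2) - 2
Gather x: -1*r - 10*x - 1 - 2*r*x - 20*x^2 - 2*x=-r - 20*x^2 + x*(-2*r - 12) - 1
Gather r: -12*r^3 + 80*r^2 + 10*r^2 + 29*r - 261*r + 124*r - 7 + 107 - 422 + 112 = -12*r^3 + 90*r^2 - 108*r - 210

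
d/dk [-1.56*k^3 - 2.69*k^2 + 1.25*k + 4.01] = -4.68*k^2 - 5.38*k + 1.25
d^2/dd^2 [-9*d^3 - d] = -54*d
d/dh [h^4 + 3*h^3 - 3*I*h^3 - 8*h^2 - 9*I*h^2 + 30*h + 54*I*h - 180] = 4*h^3 + h^2*(9 - 9*I) + h*(-16 - 18*I) + 30 + 54*I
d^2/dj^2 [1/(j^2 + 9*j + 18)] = 2*(-j^2 - 9*j + (2*j + 9)^2 - 18)/(j^2 + 9*j + 18)^3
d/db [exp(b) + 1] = exp(b)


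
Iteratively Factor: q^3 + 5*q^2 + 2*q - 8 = (q + 2)*(q^2 + 3*q - 4) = (q + 2)*(q + 4)*(q - 1)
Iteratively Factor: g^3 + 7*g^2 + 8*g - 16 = (g - 1)*(g^2 + 8*g + 16) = (g - 1)*(g + 4)*(g + 4)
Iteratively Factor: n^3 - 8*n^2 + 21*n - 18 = (n - 3)*(n^2 - 5*n + 6) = (n - 3)*(n - 2)*(n - 3)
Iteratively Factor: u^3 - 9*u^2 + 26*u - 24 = (u - 4)*(u^2 - 5*u + 6) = (u - 4)*(u - 3)*(u - 2)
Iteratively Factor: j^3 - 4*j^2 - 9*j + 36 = (j - 4)*(j^2 - 9) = (j - 4)*(j + 3)*(j - 3)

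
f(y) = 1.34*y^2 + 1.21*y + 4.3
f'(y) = 2.68*y + 1.21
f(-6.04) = 45.88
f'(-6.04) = -14.98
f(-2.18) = 8.03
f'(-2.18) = -4.63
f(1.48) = 9.03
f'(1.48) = 5.18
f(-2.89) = 11.99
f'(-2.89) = -6.54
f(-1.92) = 6.92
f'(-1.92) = -3.94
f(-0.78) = 4.17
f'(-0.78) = -0.88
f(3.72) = 27.34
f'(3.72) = 11.18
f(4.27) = 33.90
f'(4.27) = 12.65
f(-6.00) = 45.28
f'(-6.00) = -14.87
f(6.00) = 59.80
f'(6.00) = 17.29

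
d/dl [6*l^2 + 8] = 12*l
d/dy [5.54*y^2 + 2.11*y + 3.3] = 11.08*y + 2.11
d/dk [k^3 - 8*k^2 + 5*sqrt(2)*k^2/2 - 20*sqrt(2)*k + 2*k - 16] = 3*k^2 - 16*k + 5*sqrt(2)*k - 20*sqrt(2) + 2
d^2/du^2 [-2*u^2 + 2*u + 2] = -4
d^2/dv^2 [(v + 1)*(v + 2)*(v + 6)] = 6*v + 18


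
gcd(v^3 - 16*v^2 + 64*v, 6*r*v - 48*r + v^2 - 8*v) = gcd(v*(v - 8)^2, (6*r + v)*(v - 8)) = v - 8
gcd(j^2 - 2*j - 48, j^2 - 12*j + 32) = j - 8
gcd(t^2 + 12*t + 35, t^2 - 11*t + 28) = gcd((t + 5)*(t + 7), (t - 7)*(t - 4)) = 1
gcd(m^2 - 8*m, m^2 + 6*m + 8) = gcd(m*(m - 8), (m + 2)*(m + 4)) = 1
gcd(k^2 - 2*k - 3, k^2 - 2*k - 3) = k^2 - 2*k - 3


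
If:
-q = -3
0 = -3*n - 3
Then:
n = -1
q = 3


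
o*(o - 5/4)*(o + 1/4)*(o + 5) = o^4 + 4*o^3 - 85*o^2/16 - 25*o/16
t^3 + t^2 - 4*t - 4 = (t - 2)*(t + 1)*(t + 2)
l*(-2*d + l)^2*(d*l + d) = 4*d^3*l^2 + 4*d^3*l - 4*d^2*l^3 - 4*d^2*l^2 + d*l^4 + d*l^3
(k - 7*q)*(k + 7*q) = k^2 - 49*q^2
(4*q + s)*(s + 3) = 4*q*s + 12*q + s^2 + 3*s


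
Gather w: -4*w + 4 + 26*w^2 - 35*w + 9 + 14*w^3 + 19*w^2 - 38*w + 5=14*w^3 + 45*w^2 - 77*w + 18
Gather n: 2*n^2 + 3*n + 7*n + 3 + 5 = 2*n^2 + 10*n + 8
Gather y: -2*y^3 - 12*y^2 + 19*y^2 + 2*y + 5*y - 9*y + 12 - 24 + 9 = -2*y^3 + 7*y^2 - 2*y - 3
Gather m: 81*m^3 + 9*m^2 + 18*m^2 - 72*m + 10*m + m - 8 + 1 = 81*m^3 + 27*m^2 - 61*m - 7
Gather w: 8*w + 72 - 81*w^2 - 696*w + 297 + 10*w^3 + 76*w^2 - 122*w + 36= 10*w^3 - 5*w^2 - 810*w + 405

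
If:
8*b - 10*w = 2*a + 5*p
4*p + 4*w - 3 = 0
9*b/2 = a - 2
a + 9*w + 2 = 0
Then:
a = 223/12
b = 199/54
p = 82/27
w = -247/108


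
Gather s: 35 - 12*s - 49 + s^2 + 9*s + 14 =s^2 - 3*s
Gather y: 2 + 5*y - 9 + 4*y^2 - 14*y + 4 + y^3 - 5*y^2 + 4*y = y^3 - y^2 - 5*y - 3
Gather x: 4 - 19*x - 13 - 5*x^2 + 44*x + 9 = -5*x^2 + 25*x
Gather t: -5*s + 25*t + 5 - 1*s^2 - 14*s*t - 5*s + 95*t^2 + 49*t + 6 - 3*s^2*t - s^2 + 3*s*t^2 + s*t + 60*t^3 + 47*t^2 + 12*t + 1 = -2*s^2 - 10*s + 60*t^3 + t^2*(3*s + 142) + t*(-3*s^2 - 13*s + 86) + 12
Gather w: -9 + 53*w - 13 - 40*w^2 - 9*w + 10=-40*w^2 + 44*w - 12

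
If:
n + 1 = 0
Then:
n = -1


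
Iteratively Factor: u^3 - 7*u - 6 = (u + 1)*(u^2 - u - 6) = (u - 3)*(u + 1)*(u + 2)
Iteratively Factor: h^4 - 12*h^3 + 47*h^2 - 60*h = (h - 4)*(h^3 - 8*h^2 + 15*h) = (h - 5)*(h - 4)*(h^2 - 3*h) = (h - 5)*(h - 4)*(h - 3)*(h)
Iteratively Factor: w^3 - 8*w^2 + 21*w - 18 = (w - 3)*(w^2 - 5*w + 6) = (w - 3)^2*(w - 2)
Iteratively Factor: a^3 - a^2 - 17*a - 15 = (a + 3)*(a^2 - 4*a - 5) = (a + 1)*(a + 3)*(a - 5)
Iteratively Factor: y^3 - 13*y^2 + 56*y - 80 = (y - 5)*(y^2 - 8*y + 16) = (y - 5)*(y - 4)*(y - 4)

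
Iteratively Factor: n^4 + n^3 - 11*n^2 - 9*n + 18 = (n + 2)*(n^3 - n^2 - 9*n + 9) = (n - 1)*(n + 2)*(n^2 - 9) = (n - 1)*(n + 2)*(n + 3)*(n - 3)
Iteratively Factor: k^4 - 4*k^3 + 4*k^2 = (k)*(k^3 - 4*k^2 + 4*k) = k*(k - 2)*(k^2 - 2*k) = k*(k - 2)^2*(k)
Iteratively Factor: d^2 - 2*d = (d)*(d - 2)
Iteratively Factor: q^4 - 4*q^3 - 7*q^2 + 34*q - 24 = (q + 3)*(q^3 - 7*q^2 + 14*q - 8) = (q - 2)*(q + 3)*(q^2 - 5*q + 4) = (q - 4)*(q - 2)*(q + 3)*(q - 1)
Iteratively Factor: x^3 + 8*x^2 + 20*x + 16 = (x + 2)*(x^2 + 6*x + 8) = (x + 2)^2*(x + 4)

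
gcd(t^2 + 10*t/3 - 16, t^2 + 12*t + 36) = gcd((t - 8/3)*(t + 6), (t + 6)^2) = t + 6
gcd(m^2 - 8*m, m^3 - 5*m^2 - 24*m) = m^2 - 8*m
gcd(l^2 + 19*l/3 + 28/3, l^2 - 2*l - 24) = l + 4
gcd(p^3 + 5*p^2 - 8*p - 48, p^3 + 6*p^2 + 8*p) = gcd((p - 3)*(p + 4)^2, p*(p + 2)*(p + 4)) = p + 4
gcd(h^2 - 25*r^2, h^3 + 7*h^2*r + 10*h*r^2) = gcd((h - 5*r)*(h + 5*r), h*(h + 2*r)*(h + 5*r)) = h + 5*r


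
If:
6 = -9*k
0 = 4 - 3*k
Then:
No Solution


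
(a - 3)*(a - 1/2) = a^2 - 7*a/2 + 3/2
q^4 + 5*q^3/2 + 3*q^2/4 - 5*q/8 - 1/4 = (q - 1/2)*(q + 1/2)^2*(q + 2)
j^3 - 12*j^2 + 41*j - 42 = (j - 7)*(j - 3)*(j - 2)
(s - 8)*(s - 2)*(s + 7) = s^3 - 3*s^2 - 54*s + 112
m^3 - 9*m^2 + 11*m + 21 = (m - 7)*(m - 3)*(m + 1)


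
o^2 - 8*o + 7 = (o - 7)*(o - 1)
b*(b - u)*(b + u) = b^3 - b*u^2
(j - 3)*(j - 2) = j^2 - 5*j + 6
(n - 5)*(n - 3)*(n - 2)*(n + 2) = n^4 - 8*n^3 + 11*n^2 + 32*n - 60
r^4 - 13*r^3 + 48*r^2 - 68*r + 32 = (r - 8)*(r - 2)^2*(r - 1)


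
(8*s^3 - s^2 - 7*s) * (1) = 8*s^3 - s^2 - 7*s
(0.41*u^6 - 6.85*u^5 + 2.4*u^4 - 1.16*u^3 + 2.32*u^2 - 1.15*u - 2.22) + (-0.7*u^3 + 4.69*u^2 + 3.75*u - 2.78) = 0.41*u^6 - 6.85*u^5 + 2.4*u^4 - 1.86*u^3 + 7.01*u^2 + 2.6*u - 5.0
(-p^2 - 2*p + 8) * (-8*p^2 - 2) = 8*p^4 + 16*p^3 - 62*p^2 + 4*p - 16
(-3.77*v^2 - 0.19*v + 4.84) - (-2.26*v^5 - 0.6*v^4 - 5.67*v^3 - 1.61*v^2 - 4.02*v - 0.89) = 2.26*v^5 + 0.6*v^4 + 5.67*v^3 - 2.16*v^2 + 3.83*v + 5.73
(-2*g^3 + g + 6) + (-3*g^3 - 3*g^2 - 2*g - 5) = -5*g^3 - 3*g^2 - g + 1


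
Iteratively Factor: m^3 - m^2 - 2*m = (m + 1)*(m^2 - 2*m) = m*(m + 1)*(m - 2)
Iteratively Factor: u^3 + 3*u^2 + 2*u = (u + 2)*(u^2 + u) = u*(u + 2)*(u + 1)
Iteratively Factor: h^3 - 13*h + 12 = (h - 3)*(h^2 + 3*h - 4) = (h - 3)*(h + 4)*(h - 1)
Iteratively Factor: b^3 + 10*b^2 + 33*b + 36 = (b + 3)*(b^2 + 7*b + 12) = (b + 3)^2*(b + 4)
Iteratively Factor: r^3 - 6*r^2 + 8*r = (r - 2)*(r^2 - 4*r) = r*(r - 2)*(r - 4)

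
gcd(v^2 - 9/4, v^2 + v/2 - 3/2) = v + 3/2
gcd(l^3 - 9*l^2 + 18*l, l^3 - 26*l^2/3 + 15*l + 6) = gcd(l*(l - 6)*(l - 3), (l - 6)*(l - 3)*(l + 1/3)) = l^2 - 9*l + 18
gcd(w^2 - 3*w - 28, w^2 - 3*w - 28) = w^2 - 3*w - 28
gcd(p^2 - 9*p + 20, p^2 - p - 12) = p - 4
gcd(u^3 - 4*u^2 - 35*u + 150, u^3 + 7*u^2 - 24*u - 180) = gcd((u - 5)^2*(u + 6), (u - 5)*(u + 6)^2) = u^2 + u - 30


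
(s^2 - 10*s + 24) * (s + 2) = s^3 - 8*s^2 + 4*s + 48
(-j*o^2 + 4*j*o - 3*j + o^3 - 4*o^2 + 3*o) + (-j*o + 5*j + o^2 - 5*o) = -j*o^2 + 3*j*o + 2*j + o^3 - 3*o^2 - 2*o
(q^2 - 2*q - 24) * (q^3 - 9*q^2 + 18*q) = q^5 - 11*q^4 + 12*q^3 + 180*q^2 - 432*q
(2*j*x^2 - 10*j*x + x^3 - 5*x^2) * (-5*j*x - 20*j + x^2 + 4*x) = -10*j^2*x^3 + 10*j^2*x^2 + 200*j^2*x - 3*j*x^4 + 3*j*x^3 + 60*j*x^2 + x^5 - x^4 - 20*x^3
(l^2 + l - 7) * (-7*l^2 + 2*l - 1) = -7*l^4 - 5*l^3 + 50*l^2 - 15*l + 7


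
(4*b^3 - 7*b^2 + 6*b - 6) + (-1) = 4*b^3 - 7*b^2 + 6*b - 7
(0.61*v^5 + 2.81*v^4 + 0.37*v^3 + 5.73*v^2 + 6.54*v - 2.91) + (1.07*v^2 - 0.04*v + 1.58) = 0.61*v^5 + 2.81*v^4 + 0.37*v^3 + 6.8*v^2 + 6.5*v - 1.33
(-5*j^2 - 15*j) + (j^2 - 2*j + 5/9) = -4*j^2 - 17*j + 5/9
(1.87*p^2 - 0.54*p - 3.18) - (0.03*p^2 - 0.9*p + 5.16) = 1.84*p^2 + 0.36*p - 8.34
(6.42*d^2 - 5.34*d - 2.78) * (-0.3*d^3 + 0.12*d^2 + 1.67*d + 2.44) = -1.926*d^5 + 2.3724*d^4 + 10.9146*d^3 + 6.4134*d^2 - 17.6722*d - 6.7832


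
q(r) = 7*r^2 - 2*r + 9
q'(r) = 14*r - 2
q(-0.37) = 10.70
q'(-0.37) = -7.18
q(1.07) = 14.87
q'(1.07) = 12.98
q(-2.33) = 51.66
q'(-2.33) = -34.62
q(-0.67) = 13.48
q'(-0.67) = -11.38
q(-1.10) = 19.67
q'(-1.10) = -17.40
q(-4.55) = 163.02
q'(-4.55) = -65.70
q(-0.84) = 15.62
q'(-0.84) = -13.76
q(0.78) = 11.70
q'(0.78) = 8.92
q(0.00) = 9.00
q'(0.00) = -2.00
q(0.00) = 9.00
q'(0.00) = -2.00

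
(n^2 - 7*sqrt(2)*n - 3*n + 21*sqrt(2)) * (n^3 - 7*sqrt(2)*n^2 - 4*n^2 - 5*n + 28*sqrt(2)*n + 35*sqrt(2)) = n^5 - 14*sqrt(2)*n^4 - 7*n^4 + 105*n^3 + 98*sqrt(2)*n^3 - 671*n^2 - 98*sqrt(2)*n^2 - 210*sqrt(2)*n + 686*n + 1470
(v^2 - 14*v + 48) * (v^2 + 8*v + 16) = v^4 - 6*v^3 - 48*v^2 + 160*v + 768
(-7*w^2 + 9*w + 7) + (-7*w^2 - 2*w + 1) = -14*w^2 + 7*w + 8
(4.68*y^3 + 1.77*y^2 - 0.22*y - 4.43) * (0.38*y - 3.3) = 1.7784*y^4 - 14.7714*y^3 - 5.9246*y^2 - 0.9574*y + 14.619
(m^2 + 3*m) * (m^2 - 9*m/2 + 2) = m^4 - 3*m^3/2 - 23*m^2/2 + 6*m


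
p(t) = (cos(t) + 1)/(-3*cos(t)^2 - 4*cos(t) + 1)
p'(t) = (-6*sin(t)*cos(t) - 4*sin(t))*(cos(t) + 1)/(-3*cos(t)^2 - 4*cos(t) + 1)^2 - sin(t)/(-3*cos(t)^2 - 4*cos(t) + 1)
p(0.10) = -0.34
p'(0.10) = -0.04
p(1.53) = 1.25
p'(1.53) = -7.58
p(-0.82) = -0.54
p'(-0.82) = 0.79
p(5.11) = -1.39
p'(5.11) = 7.19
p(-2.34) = 0.13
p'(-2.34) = 0.30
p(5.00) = -3.41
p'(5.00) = 47.09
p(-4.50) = 0.46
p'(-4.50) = -1.29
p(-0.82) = -0.54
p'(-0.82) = 0.79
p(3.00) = 0.00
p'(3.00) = -0.07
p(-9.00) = 0.04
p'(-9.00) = 0.18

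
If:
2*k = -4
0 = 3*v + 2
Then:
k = -2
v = -2/3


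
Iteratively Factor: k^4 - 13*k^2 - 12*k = (k)*(k^3 - 13*k - 12) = k*(k + 3)*(k^2 - 3*k - 4) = k*(k + 1)*(k + 3)*(k - 4)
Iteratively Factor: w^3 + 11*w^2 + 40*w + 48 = (w + 3)*(w^2 + 8*w + 16) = (w + 3)*(w + 4)*(w + 4)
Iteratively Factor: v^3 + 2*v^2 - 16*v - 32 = (v + 4)*(v^2 - 2*v - 8) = (v - 4)*(v + 4)*(v + 2)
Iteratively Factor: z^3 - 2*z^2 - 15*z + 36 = (z + 4)*(z^2 - 6*z + 9) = (z - 3)*(z + 4)*(z - 3)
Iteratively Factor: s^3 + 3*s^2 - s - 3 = (s + 1)*(s^2 + 2*s - 3) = (s + 1)*(s + 3)*(s - 1)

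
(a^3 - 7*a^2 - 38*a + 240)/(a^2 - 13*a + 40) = a + 6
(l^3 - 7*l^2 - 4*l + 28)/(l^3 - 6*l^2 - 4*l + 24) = (l - 7)/(l - 6)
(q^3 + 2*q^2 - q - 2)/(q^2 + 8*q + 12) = (q^2 - 1)/(q + 6)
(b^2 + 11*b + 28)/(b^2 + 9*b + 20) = (b + 7)/(b + 5)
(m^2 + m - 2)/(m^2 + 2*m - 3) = (m + 2)/(m + 3)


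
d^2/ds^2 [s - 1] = 0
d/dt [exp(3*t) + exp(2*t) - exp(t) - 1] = (3*exp(2*t) + 2*exp(t) - 1)*exp(t)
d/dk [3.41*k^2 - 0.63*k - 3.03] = 6.82*k - 0.63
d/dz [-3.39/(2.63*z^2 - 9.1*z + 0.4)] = (17.8314*z - 30.849)/(2.63*z^2 - 9.1*z + 0.4)^2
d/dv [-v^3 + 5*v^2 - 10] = v*(10 - 3*v)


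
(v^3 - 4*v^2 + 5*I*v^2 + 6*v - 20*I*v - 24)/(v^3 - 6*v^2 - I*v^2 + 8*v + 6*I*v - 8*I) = (v + 6*I)/(v - 2)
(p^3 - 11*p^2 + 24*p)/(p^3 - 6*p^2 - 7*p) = (-p^2 + 11*p - 24)/(-p^2 + 6*p + 7)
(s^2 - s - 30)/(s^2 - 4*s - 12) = (s + 5)/(s + 2)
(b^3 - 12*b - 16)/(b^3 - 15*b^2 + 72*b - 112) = (b^2 + 4*b + 4)/(b^2 - 11*b + 28)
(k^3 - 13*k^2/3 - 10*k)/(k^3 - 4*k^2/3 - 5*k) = (k - 6)/(k - 3)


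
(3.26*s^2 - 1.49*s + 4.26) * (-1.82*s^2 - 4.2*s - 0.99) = -5.9332*s^4 - 10.9802*s^3 - 4.7226*s^2 - 16.4169*s - 4.2174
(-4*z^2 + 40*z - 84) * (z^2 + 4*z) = -4*z^4 + 24*z^3 + 76*z^2 - 336*z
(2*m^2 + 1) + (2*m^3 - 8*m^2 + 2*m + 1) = 2*m^3 - 6*m^2 + 2*m + 2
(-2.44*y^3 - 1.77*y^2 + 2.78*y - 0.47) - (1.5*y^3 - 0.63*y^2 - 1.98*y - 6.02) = -3.94*y^3 - 1.14*y^2 + 4.76*y + 5.55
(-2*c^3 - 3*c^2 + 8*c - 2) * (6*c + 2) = -12*c^4 - 22*c^3 + 42*c^2 + 4*c - 4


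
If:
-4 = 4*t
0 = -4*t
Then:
No Solution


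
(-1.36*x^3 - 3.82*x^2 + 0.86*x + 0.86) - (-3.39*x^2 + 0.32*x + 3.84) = -1.36*x^3 - 0.43*x^2 + 0.54*x - 2.98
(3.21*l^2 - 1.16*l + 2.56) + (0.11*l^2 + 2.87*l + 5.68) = 3.32*l^2 + 1.71*l + 8.24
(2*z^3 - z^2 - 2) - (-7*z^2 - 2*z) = 2*z^3 + 6*z^2 + 2*z - 2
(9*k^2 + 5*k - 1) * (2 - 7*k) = -63*k^3 - 17*k^2 + 17*k - 2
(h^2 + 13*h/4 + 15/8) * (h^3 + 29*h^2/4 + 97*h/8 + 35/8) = h^5 + 21*h^4/2 + 601*h^3/16 + 459*h^2/8 + 2365*h/64 + 525/64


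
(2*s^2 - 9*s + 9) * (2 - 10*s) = -20*s^3 + 94*s^2 - 108*s + 18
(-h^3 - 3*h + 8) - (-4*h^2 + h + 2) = -h^3 + 4*h^2 - 4*h + 6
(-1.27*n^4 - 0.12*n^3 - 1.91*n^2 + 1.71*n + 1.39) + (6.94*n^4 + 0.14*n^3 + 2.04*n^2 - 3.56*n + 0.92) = 5.67*n^4 + 0.02*n^3 + 0.13*n^2 - 1.85*n + 2.31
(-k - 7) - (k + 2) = -2*k - 9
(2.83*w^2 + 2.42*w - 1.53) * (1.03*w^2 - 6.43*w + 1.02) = 2.9149*w^4 - 15.7043*w^3 - 14.2499*w^2 + 12.3063*w - 1.5606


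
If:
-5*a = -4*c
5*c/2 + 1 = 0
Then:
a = -8/25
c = -2/5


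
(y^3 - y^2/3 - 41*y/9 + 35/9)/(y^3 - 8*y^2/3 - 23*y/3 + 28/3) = (y - 5/3)/(y - 4)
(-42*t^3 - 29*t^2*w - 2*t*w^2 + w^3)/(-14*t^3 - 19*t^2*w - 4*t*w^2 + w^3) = (3*t + w)/(t + w)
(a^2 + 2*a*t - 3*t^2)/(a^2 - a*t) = (a + 3*t)/a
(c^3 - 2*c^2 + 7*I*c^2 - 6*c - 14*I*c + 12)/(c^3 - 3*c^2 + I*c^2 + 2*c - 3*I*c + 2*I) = (c + 6*I)/(c - 1)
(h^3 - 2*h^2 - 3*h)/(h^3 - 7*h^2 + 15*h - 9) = h*(h + 1)/(h^2 - 4*h + 3)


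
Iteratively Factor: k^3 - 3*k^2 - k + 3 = (k - 3)*(k^2 - 1) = (k - 3)*(k + 1)*(k - 1)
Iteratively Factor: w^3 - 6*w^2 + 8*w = (w - 2)*(w^2 - 4*w) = (w - 4)*(w - 2)*(w)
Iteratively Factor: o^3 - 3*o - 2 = (o + 1)*(o^2 - o - 2) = (o + 1)^2*(o - 2)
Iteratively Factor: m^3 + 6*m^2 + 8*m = (m)*(m^2 + 6*m + 8) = m*(m + 4)*(m + 2)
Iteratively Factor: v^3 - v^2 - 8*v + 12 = (v - 2)*(v^2 + v - 6) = (v - 2)^2*(v + 3)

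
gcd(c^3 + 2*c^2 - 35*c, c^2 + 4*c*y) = c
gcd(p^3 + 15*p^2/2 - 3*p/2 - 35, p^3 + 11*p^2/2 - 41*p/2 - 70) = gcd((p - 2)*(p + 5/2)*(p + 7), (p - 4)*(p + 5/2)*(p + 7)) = p^2 + 19*p/2 + 35/2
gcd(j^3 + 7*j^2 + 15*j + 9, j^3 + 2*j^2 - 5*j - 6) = j^2 + 4*j + 3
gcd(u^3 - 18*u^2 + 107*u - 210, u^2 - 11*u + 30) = u^2 - 11*u + 30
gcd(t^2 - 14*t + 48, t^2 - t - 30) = t - 6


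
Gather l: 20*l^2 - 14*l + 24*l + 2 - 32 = 20*l^2 + 10*l - 30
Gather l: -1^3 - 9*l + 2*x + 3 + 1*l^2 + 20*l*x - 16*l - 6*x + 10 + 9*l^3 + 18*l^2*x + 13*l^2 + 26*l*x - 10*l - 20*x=9*l^3 + l^2*(18*x + 14) + l*(46*x - 35) - 24*x + 12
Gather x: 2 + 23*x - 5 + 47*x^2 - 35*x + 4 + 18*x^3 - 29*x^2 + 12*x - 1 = 18*x^3 + 18*x^2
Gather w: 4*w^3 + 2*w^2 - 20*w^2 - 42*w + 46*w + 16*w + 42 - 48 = 4*w^3 - 18*w^2 + 20*w - 6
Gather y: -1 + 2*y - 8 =2*y - 9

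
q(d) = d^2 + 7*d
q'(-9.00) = -11.00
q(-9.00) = 18.00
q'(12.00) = 31.00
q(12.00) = 228.00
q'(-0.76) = 5.48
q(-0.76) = -4.74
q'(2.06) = 11.12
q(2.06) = 18.66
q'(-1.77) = 3.46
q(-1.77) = -9.26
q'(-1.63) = 3.74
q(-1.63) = -8.75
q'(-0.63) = 5.74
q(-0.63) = -4.01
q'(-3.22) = 0.56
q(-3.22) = -12.17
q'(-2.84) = 1.32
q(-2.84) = -11.81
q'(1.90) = 10.80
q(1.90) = 16.91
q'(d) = 2*d + 7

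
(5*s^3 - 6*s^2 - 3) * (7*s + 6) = 35*s^4 - 12*s^3 - 36*s^2 - 21*s - 18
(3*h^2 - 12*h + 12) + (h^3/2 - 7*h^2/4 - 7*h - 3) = h^3/2 + 5*h^2/4 - 19*h + 9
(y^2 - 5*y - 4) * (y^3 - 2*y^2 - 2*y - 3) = y^5 - 7*y^4 + 4*y^3 + 15*y^2 + 23*y + 12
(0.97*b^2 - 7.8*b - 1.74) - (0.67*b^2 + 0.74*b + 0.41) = 0.3*b^2 - 8.54*b - 2.15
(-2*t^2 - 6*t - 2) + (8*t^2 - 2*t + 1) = 6*t^2 - 8*t - 1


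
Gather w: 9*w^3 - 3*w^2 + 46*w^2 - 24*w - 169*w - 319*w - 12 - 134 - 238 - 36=9*w^3 + 43*w^2 - 512*w - 420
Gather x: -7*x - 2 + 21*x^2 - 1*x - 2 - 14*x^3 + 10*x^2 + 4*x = -14*x^3 + 31*x^2 - 4*x - 4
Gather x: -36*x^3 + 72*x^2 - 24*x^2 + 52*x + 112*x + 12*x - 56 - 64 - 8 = -36*x^3 + 48*x^2 + 176*x - 128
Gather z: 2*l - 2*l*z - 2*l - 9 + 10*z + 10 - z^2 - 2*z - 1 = -z^2 + z*(8 - 2*l)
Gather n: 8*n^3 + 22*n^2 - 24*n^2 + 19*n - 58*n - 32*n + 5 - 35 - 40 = 8*n^3 - 2*n^2 - 71*n - 70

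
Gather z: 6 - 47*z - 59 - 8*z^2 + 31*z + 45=-8*z^2 - 16*z - 8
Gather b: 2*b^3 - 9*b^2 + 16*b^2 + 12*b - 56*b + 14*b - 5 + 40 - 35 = 2*b^3 + 7*b^2 - 30*b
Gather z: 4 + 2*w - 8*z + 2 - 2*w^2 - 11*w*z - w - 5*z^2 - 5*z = -2*w^2 + w - 5*z^2 + z*(-11*w - 13) + 6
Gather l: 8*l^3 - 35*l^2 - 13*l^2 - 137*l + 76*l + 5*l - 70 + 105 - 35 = 8*l^3 - 48*l^2 - 56*l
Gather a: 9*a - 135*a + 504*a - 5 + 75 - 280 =378*a - 210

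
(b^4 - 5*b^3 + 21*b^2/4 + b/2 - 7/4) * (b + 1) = b^5 - 4*b^4 + b^3/4 + 23*b^2/4 - 5*b/4 - 7/4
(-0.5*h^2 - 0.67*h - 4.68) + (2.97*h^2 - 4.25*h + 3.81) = 2.47*h^2 - 4.92*h - 0.87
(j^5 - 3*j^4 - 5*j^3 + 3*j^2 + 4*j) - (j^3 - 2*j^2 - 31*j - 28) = j^5 - 3*j^4 - 6*j^3 + 5*j^2 + 35*j + 28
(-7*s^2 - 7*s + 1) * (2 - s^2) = 7*s^4 + 7*s^3 - 15*s^2 - 14*s + 2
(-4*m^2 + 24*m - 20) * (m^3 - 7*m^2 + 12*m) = -4*m^5 + 52*m^4 - 236*m^3 + 428*m^2 - 240*m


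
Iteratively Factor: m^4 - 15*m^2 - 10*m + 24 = (m - 4)*(m^3 + 4*m^2 + m - 6) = (m - 4)*(m + 2)*(m^2 + 2*m - 3) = (m - 4)*(m + 2)*(m + 3)*(m - 1)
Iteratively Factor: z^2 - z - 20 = (z + 4)*(z - 5)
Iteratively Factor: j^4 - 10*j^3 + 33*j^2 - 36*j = (j - 4)*(j^3 - 6*j^2 + 9*j) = (j - 4)*(j - 3)*(j^2 - 3*j) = j*(j - 4)*(j - 3)*(j - 3)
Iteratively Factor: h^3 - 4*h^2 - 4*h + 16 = (h - 2)*(h^2 - 2*h - 8) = (h - 2)*(h + 2)*(h - 4)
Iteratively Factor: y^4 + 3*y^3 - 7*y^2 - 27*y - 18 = (y - 3)*(y^3 + 6*y^2 + 11*y + 6) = (y - 3)*(y + 2)*(y^2 + 4*y + 3) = (y - 3)*(y + 2)*(y + 3)*(y + 1)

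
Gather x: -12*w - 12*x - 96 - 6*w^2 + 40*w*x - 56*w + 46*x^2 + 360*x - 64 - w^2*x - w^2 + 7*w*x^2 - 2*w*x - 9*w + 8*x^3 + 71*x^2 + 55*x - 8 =-7*w^2 - 77*w + 8*x^3 + x^2*(7*w + 117) + x*(-w^2 + 38*w + 403) - 168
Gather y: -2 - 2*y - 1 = -2*y - 3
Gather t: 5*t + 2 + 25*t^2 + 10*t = 25*t^2 + 15*t + 2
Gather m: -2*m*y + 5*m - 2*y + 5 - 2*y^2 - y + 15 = m*(5 - 2*y) - 2*y^2 - 3*y + 20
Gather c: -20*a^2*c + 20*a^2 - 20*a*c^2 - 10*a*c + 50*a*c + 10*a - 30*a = 20*a^2 - 20*a*c^2 - 20*a + c*(-20*a^2 + 40*a)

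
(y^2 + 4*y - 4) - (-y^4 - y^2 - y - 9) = y^4 + 2*y^2 + 5*y + 5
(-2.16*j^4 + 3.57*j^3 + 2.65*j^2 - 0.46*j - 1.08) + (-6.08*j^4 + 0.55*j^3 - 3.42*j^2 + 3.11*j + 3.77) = -8.24*j^4 + 4.12*j^3 - 0.77*j^2 + 2.65*j + 2.69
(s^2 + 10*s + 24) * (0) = 0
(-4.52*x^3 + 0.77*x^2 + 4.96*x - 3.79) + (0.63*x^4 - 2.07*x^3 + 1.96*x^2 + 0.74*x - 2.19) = 0.63*x^4 - 6.59*x^3 + 2.73*x^2 + 5.7*x - 5.98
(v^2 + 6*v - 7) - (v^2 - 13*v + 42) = 19*v - 49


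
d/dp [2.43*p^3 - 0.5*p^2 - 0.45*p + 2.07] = 7.29*p^2 - 1.0*p - 0.45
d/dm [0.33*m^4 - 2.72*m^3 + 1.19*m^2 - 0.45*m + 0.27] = 1.32*m^3 - 8.16*m^2 + 2.38*m - 0.45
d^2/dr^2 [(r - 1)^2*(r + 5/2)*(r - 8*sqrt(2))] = 12*r^2 - 48*sqrt(2)*r + 3*r - 8*sqrt(2) - 8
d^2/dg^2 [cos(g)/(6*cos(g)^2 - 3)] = -(-4*sin(g)^4 + 12*sin(g)^2 + 3)*cos(g)/(3*(2*sin(g)^2 - 1)^3)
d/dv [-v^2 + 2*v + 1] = 2 - 2*v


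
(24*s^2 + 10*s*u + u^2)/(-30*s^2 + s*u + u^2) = (-4*s - u)/(5*s - u)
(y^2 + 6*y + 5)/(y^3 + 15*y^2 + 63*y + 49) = (y + 5)/(y^2 + 14*y + 49)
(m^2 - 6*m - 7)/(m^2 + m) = (m - 7)/m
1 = 1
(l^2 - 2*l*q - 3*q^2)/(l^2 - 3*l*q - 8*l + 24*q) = (l + q)/(l - 8)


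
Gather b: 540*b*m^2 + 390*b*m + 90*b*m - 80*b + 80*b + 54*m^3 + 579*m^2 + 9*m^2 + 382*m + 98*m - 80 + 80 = b*(540*m^2 + 480*m) + 54*m^3 + 588*m^2 + 480*m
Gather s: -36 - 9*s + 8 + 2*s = -7*s - 28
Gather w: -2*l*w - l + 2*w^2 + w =-l + 2*w^2 + w*(1 - 2*l)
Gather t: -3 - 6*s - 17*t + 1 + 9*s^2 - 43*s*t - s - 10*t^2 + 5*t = 9*s^2 - 7*s - 10*t^2 + t*(-43*s - 12) - 2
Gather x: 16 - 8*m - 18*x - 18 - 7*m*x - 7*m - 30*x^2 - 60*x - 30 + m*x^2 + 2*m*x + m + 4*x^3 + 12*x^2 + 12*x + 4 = -14*m + 4*x^3 + x^2*(m - 18) + x*(-5*m - 66) - 28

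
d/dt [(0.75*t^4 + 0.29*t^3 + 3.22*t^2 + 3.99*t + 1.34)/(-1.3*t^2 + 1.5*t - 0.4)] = (-1.95*t^5 + 2.998*t^4 - 0.330000000000001*t^3 + 9.669*t^2 + 0.908*t - 3.606)/(1.69*t^4 - 3.9*t^3 + 3.29*t^2 - 1.2*t + 0.16)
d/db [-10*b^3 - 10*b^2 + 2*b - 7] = -30*b^2 - 20*b + 2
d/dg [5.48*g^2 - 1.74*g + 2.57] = 10.96*g - 1.74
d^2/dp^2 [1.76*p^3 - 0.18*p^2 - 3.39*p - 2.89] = 10.56*p - 0.36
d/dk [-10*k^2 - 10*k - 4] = -20*k - 10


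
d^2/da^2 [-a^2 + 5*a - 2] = -2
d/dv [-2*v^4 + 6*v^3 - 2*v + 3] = -8*v^3 + 18*v^2 - 2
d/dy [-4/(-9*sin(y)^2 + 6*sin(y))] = 8*(-3/tan(y) + cos(y)/sin(y)^2)/(3*(3*sin(y) - 2)^2)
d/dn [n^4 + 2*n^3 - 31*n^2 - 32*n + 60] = 4*n^3 + 6*n^2 - 62*n - 32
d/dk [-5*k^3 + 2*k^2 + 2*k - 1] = -15*k^2 + 4*k + 2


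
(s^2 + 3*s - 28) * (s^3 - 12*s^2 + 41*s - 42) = s^5 - 9*s^4 - 23*s^3 + 417*s^2 - 1274*s + 1176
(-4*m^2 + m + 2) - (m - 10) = 12 - 4*m^2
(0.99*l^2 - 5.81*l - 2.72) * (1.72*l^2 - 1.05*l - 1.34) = 1.7028*l^4 - 11.0327*l^3 + 0.0955000000000004*l^2 + 10.6414*l + 3.6448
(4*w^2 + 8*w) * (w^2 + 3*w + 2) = 4*w^4 + 20*w^3 + 32*w^2 + 16*w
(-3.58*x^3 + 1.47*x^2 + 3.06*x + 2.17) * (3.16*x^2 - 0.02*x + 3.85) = -11.3128*x^5 + 4.7168*x^4 - 4.1428*x^3 + 12.4555*x^2 + 11.7376*x + 8.3545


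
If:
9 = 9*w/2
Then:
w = 2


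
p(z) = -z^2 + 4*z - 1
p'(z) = 4 - 2*z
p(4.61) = -3.81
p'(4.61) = -5.22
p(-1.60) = -9.96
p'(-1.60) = 7.20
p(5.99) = -12.92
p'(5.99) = -7.98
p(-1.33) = -8.09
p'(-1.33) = 6.66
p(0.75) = 1.44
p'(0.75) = 2.50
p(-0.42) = -2.86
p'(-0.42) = 4.84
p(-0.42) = -2.86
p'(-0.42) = 4.84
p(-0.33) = -2.43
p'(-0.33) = 4.66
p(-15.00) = -286.00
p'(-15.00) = 34.00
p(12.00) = -97.00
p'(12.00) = -20.00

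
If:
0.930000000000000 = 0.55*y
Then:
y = 1.69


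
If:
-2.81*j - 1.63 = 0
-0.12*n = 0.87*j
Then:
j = -0.58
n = 4.21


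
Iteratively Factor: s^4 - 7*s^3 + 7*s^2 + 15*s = (s)*(s^3 - 7*s^2 + 7*s + 15) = s*(s - 3)*(s^2 - 4*s - 5) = s*(s - 3)*(s + 1)*(s - 5)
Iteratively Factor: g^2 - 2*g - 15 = (g + 3)*(g - 5)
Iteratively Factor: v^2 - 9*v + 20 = (v - 5)*(v - 4)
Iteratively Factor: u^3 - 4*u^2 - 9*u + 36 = (u - 3)*(u^2 - u - 12) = (u - 3)*(u + 3)*(u - 4)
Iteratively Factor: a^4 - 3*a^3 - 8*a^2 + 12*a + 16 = (a - 4)*(a^3 + a^2 - 4*a - 4) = (a - 4)*(a + 2)*(a^2 - a - 2) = (a - 4)*(a - 2)*(a + 2)*(a + 1)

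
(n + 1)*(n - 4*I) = n^2 + n - 4*I*n - 4*I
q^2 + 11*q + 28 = (q + 4)*(q + 7)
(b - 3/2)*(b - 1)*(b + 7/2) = b^3 + b^2 - 29*b/4 + 21/4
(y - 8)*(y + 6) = y^2 - 2*y - 48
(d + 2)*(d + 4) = d^2 + 6*d + 8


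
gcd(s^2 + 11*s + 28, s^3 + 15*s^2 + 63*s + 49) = s + 7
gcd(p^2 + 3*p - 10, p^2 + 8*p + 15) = p + 5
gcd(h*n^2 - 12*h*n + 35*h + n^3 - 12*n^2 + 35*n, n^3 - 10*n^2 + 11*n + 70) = n^2 - 12*n + 35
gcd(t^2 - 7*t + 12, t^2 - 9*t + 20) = t - 4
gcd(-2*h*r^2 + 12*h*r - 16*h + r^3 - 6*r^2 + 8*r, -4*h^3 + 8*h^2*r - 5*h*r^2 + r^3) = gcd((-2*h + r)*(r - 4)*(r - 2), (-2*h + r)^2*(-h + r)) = -2*h + r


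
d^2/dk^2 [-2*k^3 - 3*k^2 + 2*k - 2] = -12*k - 6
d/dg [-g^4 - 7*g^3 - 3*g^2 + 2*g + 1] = -4*g^3 - 21*g^2 - 6*g + 2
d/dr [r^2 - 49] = 2*r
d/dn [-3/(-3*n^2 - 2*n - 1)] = 6*(-3*n - 1)/(3*n^2 + 2*n + 1)^2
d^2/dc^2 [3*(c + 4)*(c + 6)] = 6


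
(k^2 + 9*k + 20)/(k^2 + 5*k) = (k + 4)/k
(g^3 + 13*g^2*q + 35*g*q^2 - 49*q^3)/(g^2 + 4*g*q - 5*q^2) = (g^2 + 14*g*q + 49*q^2)/(g + 5*q)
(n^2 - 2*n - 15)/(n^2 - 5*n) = (n + 3)/n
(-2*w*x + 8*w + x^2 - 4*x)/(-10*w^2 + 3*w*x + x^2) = (x - 4)/(5*w + x)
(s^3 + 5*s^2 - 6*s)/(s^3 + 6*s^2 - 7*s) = (s + 6)/(s + 7)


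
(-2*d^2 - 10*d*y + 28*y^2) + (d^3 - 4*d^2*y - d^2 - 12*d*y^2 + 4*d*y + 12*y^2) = d^3 - 4*d^2*y - 3*d^2 - 12*d*y^2 - 6*d*y + 40*y^2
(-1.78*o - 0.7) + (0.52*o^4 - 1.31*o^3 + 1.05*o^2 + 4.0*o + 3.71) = 0.52*o^4 - 1.31*o^3 + 1.05*o^2 + 2.22*o + 3.01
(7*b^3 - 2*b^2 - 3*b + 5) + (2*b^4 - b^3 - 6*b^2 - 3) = 2*b^4 + 6*b^3 - 8*b^2 - 3*b + 2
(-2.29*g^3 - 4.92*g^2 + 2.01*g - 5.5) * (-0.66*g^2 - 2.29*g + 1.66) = 1.5114*g^5 + 8.4913*g^4 + 6.1388*g^3 - 9.1401*g^2 + 15.9316*g - 9.13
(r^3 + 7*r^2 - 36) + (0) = r^3 + 7*r^2 - 36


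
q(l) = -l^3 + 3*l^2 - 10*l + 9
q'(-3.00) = -55.00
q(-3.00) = 93.00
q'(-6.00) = -154.00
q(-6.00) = 393.00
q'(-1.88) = -31.88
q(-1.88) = 45.05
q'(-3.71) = -73.55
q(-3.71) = 138.46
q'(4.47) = -43.12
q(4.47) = -65.07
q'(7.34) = -127.59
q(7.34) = -298.22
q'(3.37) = -23.85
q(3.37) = -28.90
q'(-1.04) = -19.48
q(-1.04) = 23.77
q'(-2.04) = -34.72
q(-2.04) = 50.37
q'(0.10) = -9.43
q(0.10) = 8.03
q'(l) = -3*l^2 + 6*l - 10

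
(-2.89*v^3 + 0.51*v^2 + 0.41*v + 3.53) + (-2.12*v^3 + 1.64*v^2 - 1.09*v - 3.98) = -5.01*v^3 + 2.15*v^2 - 0.68*v - 0.45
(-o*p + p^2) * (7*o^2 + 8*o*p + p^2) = -7*o^3*p - o^2*p^2 + 7*o*p^3 + p^4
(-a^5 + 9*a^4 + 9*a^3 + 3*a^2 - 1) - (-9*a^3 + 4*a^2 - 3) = -a^5 + 9*a^4 + 18*a^3 - a^2 + 2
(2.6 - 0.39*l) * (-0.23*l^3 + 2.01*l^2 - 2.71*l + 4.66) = 0.0897*l^4 - 1.3819*l^3 + 6.2829*l^2 - 8.8634*l + 12.116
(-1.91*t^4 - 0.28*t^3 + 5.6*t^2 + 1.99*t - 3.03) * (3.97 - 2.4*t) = 4.584*t^5 - 6.9107*t^4 - 14.5516*t^3 + 17.456*t^2 + 15.1723*t - 12.0291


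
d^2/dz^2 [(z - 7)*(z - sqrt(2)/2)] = 2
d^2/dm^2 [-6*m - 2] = 0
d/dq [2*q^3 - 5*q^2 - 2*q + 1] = 6*q^2 - 10*q - 2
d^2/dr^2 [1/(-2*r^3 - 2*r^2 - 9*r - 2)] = 2*(2*(3*r + 1)*(2*r^3 + 2*r^2 + 9*r + 2) - (6*r^2 + 4*r + 9)^2)/(2*r^3 + 2*r^2 + 9*r + 2)^3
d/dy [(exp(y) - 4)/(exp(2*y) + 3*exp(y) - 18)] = (-(exp(y) - 4)*(2*exp(y) + 3) + exp(2*y) + 3*exp(y) - 18)*exp(y)/(exp(2*y) + 3*exp(y) - 18)^2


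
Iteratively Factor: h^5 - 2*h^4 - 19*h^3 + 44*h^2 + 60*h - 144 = (h + 2)*(h^4 - 4*h^3 - 11*h^2 + 66*h - 72) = (h + 2)*(h + 4)*(h^3 - 8*h^2 + 21*h - 18) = (h - 3)*(h + 2)*(h + 4)*(h^2 - 5*h + 6) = (h - 3)^2*(h + 2)*(h + 4)*(h - 2)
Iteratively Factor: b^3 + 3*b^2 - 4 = (b - 1)*(b^2 + 4*b + 4) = (b - 1)*(b + 2)*(b + 2)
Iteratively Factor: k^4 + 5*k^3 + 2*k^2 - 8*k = (k + 2)*(k^3 + 3*k^2 - 4*k) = (k - 1)*(k + 2)*(k^2 + 4*k) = k*(k - 1)*(k + 2)*(k + 4)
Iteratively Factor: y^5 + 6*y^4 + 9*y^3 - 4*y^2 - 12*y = (y + 2)*(y^4 + 4*y^3 + y^2 - 6*y) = (y + 2)*(y + 3)*(y^3 + y^2 - 2*y) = y*(y + 2)*(y + 3)*(y^2 + y - 2) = y*(y - 1)*(y + 2)*(y + 3)*(y + 2)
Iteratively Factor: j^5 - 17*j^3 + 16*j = (j - 1)*(j^4 + j^3 - 16*j^2 - 16*j) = (j - 1)*(j + 4)*(j^3 - 3*j^2 - 4*j) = j*(j - 1)*(j + 4)*(j^2 - 3*j - 4) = j*(j - 4)*(j - 1)*(j + 4)*(j + 1)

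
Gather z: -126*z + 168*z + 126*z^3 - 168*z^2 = 126*z^3 - 168*z^2 + 42*z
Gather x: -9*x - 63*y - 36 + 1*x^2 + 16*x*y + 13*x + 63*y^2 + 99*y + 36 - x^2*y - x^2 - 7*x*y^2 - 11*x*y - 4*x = -x^2*y + x*(-7*y^2 + 5*y) + 63*y^2 + 36*y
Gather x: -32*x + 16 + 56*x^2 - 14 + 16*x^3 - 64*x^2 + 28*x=16*x^3 - 8*x^2 - 4*x + 2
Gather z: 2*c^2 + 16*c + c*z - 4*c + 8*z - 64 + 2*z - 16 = 2*c^2 + 12*c + z*(c + 10) - 80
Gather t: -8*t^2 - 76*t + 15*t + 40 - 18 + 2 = -8*t^2 - 61*t + 24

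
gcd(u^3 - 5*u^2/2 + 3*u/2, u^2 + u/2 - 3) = u - 3/2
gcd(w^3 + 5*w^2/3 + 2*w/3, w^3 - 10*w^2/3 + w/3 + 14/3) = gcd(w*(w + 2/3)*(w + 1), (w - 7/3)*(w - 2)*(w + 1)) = w + 1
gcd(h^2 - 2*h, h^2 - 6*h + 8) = h - 2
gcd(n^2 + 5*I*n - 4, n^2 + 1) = n + I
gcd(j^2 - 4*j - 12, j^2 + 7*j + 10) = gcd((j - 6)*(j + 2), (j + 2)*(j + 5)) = j + 2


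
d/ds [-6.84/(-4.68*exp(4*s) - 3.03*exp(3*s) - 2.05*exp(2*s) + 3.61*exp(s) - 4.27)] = (-128.0448*exp(3*s) - 62.1756*exp(2*s) - 28.044*exp(s) + 24.6924)*exp(s)/(4.68*exp(4*s) + 3.03*exp(3*s) + 2.05*exp(2*s) - 3.61*exp(s) + 4.27)^2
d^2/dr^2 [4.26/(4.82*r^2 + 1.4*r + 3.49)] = (-197.940048*r^2 - 57.49296*r + 4.26*(9.64*r + 1.4)*(19.28*r + 2.8) - 143.321736)/(4.82*r^2 + 1.4*r + 3.49)^3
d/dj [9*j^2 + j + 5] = 18*j + 1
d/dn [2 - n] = -1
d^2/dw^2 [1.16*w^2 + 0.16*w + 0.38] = 2.32000000000000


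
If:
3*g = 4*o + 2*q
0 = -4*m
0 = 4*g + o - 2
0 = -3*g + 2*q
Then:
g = 1/2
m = 0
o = 0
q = 3/4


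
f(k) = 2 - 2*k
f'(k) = -2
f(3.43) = -4.86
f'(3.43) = -2.00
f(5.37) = -8.74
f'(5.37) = -2.00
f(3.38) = -4.76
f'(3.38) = -2.00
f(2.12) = -2.24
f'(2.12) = -2.00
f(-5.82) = 13.64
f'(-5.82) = -2.00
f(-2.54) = 7.08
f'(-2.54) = -2.00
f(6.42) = -10.84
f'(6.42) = -2.00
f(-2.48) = 6.96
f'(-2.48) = -2.00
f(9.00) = -16.00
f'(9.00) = -2.00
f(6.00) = -10.00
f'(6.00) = -2.00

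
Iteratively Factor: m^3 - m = (m - 1)*(m^2 + m) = m*(m - 1)*(m + 1)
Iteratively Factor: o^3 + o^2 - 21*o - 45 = (o + 3)*(o^2 - 2*o - 15) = (o + 3)^2*(o - 5)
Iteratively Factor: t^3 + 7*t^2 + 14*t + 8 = (t + 4)*(t^2 + 3*t + 2) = (t + 2)*(t + 4)*(t + 1)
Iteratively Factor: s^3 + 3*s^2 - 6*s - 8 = (s + 1)*(s^2 + 2*s - 8) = (s + 1)*(s + 4)*(s - 2)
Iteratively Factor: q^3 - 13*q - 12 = (q + 3)*(q^2 - 3*q - 4) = (q + 1)*(q + 3)*(q - 4)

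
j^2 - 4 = (j - 2)*(j + 2)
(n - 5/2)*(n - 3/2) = n^2 - 4*n + 15/4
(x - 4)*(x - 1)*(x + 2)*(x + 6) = x^4 + 3*x^3 - 24*x^2 - 28*x + 48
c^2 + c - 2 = (c - 1)*(c + 2)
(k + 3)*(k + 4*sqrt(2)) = k^2 + 3*k + 4*sqrt(2)*k + 12*sqrt(2)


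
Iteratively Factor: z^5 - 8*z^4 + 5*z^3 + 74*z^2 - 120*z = (z - 2)*(z^4 - 6*z^3 - 7*z^2 + 60*z) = z*(z - 2)*(z^3 - 6*z^2 - 7*z + 60) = z*(z - 5)*(z - 2)*(z^2 - z - 12) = z*(z - 5)*(z - 4)*(z - 2)*(z + 3)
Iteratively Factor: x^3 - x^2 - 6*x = (x)*(x^2 - x - 6) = x*(x + 2)*(x - 3)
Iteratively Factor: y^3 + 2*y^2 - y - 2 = (y + 1)*(y^2 + y - 2) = (y - 1)*(y + 1)*(y + 2)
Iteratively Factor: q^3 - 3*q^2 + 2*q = (q)*(q^2 - 3*q + 2) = q*(q - 2)*(q - 1)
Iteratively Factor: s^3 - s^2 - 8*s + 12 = (s - 2)*(s^2 + s - 6) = (s - 2)^2*(s + 3)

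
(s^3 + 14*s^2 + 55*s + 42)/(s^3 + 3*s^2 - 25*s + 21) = (s^2 + 7*s + 6)/(s^2 - 4*s + 3)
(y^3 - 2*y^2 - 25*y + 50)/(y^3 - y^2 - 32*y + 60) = (y + 5)/(y + 6)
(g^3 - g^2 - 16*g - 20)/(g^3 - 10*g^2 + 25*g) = (g^2 + 4*g + 4)/(g*(g - 5))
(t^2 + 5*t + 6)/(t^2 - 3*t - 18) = (t + 2)/(t - 6)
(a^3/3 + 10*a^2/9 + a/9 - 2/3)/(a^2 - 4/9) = (a^2 + 4*a + 3)/(3*a + 2)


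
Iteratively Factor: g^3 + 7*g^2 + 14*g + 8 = (g + 2)*(g^2 + 5*g + 4) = (g + 2)*(g + 4)*(g + 1)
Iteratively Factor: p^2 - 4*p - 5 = (p - 5)*(p + 1)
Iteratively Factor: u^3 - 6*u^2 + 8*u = (u - 4)*(u^2 - 2*u) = u*(u - 4)*(u - 2)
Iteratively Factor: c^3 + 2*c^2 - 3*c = (c)*(c^2 + 2*c - 3) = c*(c - 1)*(c + 3)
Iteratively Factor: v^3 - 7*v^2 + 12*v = (v)*(v^2 - 7*v + 12) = v*(v - 4)*(v - 3)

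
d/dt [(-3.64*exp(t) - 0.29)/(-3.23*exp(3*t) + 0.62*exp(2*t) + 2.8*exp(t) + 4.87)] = (-23.5144*exp(3*t) - 0.5533*exp(2*t) + 0.3596*exp(t) - 16.9148)*exp(t)/(10.4329*exp(6*t) - 4.0052*exp(5*t) - 17.7036*exp(4*t) - 27.9882*exp(3*t) + 13.8788*exp(2*t) + 27.272*exp(t) + 23.7169)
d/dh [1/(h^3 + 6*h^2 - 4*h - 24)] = (-3*h^2 - 12*h + 4)/(h^3 + 6*h^2 - 4*h - 24)^2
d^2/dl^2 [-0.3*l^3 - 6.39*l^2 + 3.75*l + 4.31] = -1.8*l - 12.78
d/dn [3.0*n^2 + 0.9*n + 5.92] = 6.0*n + 0.9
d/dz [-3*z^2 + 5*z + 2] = 5 - 6*z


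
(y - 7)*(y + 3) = y^2 - 4*y - 21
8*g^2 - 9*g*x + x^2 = (-8*g + x)*(-g + x)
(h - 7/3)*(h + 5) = h^2 + 8*h/3 - 35/3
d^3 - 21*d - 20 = (d - 5)*(d + 1)*(d + 4)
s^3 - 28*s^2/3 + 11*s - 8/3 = (s - 8)*(s - 1)*(s - 1/3)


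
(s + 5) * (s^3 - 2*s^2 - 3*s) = s^4 + 3*s^3 - 13*s^2 - 15*s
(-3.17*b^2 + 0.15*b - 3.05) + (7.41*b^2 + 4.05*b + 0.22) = 4.24*b^2 + 4.2*b - 2.83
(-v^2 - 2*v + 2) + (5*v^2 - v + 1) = 4*v^2 - 3*v + 3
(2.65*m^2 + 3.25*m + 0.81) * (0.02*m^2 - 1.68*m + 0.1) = 0.053*m^4 - 4.387*m^3 - 5.1788*m^2 - 1.0358*m + 0.081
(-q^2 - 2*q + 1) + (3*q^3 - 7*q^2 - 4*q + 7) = 3*q^3 - 8*q^2 - 6*q + 8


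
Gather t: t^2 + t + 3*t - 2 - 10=t^2 + 4*t - 12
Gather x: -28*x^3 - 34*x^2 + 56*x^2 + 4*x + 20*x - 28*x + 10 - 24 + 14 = -28*x^3 + 22*x^2 - 4*x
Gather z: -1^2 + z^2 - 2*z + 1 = z^2 - 2*z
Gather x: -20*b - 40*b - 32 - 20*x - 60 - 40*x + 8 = -60*b - 60*x - 84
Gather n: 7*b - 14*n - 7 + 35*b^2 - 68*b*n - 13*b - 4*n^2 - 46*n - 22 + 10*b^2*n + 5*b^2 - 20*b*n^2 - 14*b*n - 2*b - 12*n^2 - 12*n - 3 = 40*b^2 - 8*b + n^2*(-20*b - 16) + n*(10*b^2 - 82*b - 72) - 32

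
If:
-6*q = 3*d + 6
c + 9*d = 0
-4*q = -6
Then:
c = 45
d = -5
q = 3/2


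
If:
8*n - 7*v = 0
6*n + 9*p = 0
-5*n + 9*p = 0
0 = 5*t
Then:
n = 0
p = 0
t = 0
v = 0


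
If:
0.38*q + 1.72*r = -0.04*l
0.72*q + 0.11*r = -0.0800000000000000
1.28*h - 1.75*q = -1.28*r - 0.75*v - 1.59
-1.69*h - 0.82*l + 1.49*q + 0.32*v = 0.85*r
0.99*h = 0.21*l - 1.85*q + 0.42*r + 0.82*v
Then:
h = -0.67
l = 0.69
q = -0.11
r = 0.01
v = -1.25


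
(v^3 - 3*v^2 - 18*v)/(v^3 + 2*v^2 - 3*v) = (v - 6)/(v - 1)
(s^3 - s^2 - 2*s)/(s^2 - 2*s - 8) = s*(-s^2 + s + 2)/(-s^2 + 2*s + 8)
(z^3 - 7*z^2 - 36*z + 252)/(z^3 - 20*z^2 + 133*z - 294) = (z + 6)/(z - 7)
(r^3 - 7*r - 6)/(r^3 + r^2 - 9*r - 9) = (r + 2)/(r + 3)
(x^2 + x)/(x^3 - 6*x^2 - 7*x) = 1/(x - 7)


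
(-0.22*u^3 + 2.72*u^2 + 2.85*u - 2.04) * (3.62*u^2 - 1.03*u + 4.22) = -0.7964*u^5 + 10.073*u^4 + 6.587*u^3 + 1.1581*u^2 + 14.1282*u - 8.6088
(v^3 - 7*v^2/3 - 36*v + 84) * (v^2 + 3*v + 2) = v^5 + 2*v^4/3 - 41*v^3 - 86*v^2/3 + 180*v + 168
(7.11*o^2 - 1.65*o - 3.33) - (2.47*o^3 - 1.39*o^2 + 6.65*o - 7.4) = -2.47*o^3 + 8.5*o^2 - 8.3*o + 4.07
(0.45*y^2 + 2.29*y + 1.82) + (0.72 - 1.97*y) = 0.45*y^2 + 0.32*y + 2.54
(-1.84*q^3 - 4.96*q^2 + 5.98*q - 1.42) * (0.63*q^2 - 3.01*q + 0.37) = -1.1592*q^5 + 2.4136*q^4 + 18.0162*q^3 - 20.7296*q^2 + 6.4868*q - 0.5254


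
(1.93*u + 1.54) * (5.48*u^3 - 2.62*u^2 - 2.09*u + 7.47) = 10.5764*u^4 + 3.3826*u^3 - 8.0685*u^2 + 11.1985*u + 11.5038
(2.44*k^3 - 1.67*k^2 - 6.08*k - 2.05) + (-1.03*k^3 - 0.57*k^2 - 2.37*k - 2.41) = 1.41*k^3 - 2.24*k^2 - 8.45*k - 4.46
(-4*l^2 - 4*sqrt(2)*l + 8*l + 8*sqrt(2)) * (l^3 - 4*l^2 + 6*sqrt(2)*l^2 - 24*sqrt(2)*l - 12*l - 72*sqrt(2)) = -4*l^5 - 28*sqrt(2)*l^4 + 24*l^4 - 32*l^3 + 168*sqrt(2)*l^3 + 112*sqrt(2)*l^2 + 192*l^2 - 672*sqrt(2)*l + 192*l - 1152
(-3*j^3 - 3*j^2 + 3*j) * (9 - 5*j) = 15*j^4 - 12*j^3 - 42*j^2 + 27*j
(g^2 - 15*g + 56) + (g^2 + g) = 2*g^2 - 14*g + 56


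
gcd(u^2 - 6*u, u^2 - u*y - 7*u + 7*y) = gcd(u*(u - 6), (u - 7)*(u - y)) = 1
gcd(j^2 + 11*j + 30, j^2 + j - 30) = j + 6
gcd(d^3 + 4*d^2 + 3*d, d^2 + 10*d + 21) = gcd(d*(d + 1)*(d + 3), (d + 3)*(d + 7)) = d + 3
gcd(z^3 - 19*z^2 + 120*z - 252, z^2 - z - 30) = z - 6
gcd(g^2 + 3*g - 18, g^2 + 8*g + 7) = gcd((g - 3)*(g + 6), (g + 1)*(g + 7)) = 1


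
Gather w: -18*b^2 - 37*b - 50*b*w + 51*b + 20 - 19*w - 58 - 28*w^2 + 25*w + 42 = -18*b^2 + 14*b - 28*w^2 + w*(6 - 50*b) + 4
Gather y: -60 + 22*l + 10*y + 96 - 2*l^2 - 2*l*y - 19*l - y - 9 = -2*l^2 + 3*l + y*(9 - 2*l) + 27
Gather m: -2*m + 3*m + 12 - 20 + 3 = m - 5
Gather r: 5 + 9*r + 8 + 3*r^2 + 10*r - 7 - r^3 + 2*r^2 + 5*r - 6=-r^3 + 5*r^2 + 24*r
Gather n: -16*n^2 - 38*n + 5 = -16*n^2 - 38*n + 5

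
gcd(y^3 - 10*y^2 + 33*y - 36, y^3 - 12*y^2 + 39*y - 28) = y - 4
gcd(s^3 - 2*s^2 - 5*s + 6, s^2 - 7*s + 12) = s - 3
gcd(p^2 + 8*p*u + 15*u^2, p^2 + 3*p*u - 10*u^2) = p + 5*u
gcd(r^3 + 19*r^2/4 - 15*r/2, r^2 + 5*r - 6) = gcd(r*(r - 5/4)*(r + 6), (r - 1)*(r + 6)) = r + 6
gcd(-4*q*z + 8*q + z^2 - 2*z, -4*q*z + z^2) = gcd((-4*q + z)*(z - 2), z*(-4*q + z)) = -4*q + z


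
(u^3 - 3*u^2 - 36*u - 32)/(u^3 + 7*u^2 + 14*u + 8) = (u - 8)/(u + 2)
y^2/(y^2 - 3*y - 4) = y^2/(y^2 - 3*y - 4)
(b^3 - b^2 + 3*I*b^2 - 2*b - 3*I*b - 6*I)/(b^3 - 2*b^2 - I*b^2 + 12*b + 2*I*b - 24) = (b + 1)/(b - 4*I)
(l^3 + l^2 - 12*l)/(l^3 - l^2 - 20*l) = (l - 3)/(l - 5)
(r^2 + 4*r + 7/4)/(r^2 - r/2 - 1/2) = (r + 7/2)/(r - 1)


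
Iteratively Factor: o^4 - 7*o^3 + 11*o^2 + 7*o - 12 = (o - 3)*(o^3 - 4*o^2 - o + 4) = (o - 3)*(o - 1)*(o^2 - 3*o - 4) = (o - 4)*(o - 3)*(o - 1)*(o + 1)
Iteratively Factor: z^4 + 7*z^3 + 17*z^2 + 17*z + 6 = (z + 2)*(z^3 + 5*z^2 + 7*z + 3) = (z + 2)*(z + 3)*(z^2 + 2*z + 1) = (z + 1)*(z + 2)*(z + 3)*(z + 1)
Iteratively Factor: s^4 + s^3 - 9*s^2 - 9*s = (s + 1)*(s^3 - 9*s) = (s - 3)*(s + 1)*(s^2 + 3*s) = s*(s - 3)*(s + 1)*(s + 3)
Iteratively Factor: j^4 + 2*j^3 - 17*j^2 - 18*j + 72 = (j - 3)*(j^3 + 5*j^2 - 2*j - 24) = (j - 3)*(j + 4)*(j^2 + j - 6) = (j - 3)*(j + 3)*(j + 4)*(j - 2)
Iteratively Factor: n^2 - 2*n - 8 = (n + 2)*(n - 4)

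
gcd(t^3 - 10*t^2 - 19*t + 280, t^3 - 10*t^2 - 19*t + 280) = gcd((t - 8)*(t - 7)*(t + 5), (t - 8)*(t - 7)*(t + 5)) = t^3 - 10*t^2 - 19*t + 280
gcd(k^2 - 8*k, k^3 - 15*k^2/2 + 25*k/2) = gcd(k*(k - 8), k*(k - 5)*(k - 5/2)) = k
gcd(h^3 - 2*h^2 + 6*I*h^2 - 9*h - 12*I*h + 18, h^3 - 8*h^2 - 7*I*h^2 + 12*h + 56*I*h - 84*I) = h - 2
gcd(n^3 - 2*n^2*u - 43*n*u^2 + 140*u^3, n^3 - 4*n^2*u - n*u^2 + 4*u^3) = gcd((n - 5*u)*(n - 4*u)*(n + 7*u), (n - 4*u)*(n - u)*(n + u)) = -n + 4*u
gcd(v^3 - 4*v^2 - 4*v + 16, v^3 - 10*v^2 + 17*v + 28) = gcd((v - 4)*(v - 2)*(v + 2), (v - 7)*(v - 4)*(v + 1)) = v - 4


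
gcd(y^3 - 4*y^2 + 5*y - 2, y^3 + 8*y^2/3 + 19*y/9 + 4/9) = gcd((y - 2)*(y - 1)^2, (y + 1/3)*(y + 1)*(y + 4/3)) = 1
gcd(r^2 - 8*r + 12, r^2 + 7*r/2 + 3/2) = 1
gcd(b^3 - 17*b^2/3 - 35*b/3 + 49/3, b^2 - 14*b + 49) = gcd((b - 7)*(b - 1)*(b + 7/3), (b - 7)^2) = b - 7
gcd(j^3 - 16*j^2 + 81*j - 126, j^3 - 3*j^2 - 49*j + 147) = j^2 - 10*j + 21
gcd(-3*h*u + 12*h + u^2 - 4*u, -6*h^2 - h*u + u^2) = -3*h + u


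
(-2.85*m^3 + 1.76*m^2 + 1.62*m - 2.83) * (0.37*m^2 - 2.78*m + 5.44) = -1.0545*m^5 + 8.5742*m^4 - 19.7974*m^3 + 4.0237*m^2 + 16.6802*m - 15.3952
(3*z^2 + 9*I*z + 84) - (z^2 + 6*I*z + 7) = 2*z^2 + 3*I*z + 77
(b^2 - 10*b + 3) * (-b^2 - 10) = -b^4 + 10*b^3 - 13*b^2 + 100*b - 30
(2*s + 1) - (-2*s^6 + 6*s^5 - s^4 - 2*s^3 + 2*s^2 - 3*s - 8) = 2*s^6 - 6*s^5 + s^4 + 2*s^3 - 2*s^2 + 5*s + 9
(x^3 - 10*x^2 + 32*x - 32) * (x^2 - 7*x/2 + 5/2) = x^5 - 27*x^4/2 + 139*x^3/2 - 169*x^2 + 192*x - 80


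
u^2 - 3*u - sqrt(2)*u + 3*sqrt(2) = (u - 3)*(u - sqrt(2))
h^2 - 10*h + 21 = (h - 7)*(h - 3)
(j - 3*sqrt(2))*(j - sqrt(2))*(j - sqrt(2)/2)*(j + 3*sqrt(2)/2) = j^4 - 3*sqrt(2)*j^3 - 7*j^2/2 + 12*sqrt(2)*j - 9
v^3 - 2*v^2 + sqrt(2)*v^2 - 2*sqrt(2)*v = v*(v - 2)*(v + sqrt(2))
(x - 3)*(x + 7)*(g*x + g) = g*x^3 + 5*g*x^2 - 17*g*x - 21*g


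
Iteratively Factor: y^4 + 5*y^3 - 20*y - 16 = (y - 2)*(y^3 + 7*y^2 + 14*y + 8) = (y - 2)*(y + 4)*(y^2 + 3*y + 2) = (y - 2)*(y + 1)*(y + 4)*(y + 2)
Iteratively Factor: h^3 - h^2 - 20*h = (h)*(h^2 - h - 20) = h*(h - 5)*(h + 4)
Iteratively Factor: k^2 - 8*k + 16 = (k - 4)*(k - 4)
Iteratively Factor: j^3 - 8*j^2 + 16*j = (j - 4)*(j^2 - 4*j) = (j - 4)^2*(j)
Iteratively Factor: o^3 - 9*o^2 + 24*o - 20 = (o - 2)*(o^2 - 7*o + 10) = (o - 2)^2*(o - 5)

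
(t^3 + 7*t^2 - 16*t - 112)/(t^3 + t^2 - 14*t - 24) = (t^2 + 11*t + 28)/(t^2 + 5*t + 6)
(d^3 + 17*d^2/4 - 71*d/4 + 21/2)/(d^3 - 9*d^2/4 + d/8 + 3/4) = 2*(d + 7)/(2*d + 1)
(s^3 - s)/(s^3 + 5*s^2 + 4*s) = (s - 1)/(s + 4)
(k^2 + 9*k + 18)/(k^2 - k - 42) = (k + 3)/(k - 7)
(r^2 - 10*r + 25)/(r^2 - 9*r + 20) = (r - 5)/(r - 4)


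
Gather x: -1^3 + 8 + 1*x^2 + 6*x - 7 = x^2 + 6*x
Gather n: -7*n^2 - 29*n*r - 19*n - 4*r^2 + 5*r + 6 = -7*n^2 + n*(-29*r - 19) - 4*r^2 + 5*r + 6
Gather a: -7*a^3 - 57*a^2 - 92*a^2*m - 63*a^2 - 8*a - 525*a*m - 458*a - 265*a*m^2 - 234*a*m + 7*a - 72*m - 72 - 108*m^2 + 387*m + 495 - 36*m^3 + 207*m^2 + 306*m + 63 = -7*a^3 + a^2*(-92*m - 120) + a*(-265*m^2 - 759*m - 459) - 36*m^3 + 99*m^2 + 621*m + 486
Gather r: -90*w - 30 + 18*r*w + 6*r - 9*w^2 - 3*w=r*(18*w + 6) - 9*w^2 - 93*w - 30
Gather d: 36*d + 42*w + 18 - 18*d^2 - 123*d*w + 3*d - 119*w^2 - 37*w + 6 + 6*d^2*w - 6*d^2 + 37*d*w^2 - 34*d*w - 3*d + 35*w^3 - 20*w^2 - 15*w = d^2*(6*w - 24) + d*(37*w^2 - 157*w + 36) + 35*w^3 - 139*w^2 - 10*w + 24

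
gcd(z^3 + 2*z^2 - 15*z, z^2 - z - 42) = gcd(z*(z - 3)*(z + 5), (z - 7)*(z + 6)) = 1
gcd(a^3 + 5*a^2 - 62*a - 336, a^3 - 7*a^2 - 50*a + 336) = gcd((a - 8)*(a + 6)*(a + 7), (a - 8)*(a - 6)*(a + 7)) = a^2 - a - 56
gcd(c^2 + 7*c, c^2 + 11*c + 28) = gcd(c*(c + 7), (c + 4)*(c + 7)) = c + 7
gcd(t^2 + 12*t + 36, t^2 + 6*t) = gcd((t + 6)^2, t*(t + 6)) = t + 6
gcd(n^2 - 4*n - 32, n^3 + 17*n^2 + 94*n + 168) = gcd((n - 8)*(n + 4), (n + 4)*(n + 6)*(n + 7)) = n + 4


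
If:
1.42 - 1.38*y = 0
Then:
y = 1.03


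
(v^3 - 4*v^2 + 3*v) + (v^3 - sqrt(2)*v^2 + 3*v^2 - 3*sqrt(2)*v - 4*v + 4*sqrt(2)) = 2*v^3 - sqrt(2)*v^2 - v^2 - 3*sqrt(2)*v - v + 4*sqrt(2)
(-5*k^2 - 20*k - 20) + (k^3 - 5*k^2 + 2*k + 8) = k^3 - 10*k^2 - 18*k - 12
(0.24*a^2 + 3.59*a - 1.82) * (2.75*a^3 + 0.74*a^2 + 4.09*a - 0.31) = 0.66*a^5 + 10.0501*a^4 - 1.3668*a^3 + 13.2619*a^2 - 8.5567*a + 0.5642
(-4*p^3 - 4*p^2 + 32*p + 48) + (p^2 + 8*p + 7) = -4*p^3 - 3*p^2 + 40*p + 55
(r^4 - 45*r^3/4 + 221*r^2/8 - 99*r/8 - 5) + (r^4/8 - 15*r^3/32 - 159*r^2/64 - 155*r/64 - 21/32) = 9*r^4/8 - 375*r^3/32 + 1609*r^2/64 - 947*r/64 - 181/32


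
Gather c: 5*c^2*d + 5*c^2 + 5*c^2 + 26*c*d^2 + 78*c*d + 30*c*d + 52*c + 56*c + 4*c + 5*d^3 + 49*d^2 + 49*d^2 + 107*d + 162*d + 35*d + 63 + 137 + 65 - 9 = c^2*(5*d + 10) + c*(26*d^2 + 108*d + 112) + 5*d^3 + 98*d^2 + 304*d + 256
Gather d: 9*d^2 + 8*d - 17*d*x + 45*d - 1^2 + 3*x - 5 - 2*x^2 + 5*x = 9*d^2 + d*(53 - 17*x) - 2*x^2 + 8*x - 6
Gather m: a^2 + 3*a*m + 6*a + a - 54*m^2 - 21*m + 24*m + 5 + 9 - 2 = a^2 + 7*a - 54*m^2 + m*(3*a + 3) + 12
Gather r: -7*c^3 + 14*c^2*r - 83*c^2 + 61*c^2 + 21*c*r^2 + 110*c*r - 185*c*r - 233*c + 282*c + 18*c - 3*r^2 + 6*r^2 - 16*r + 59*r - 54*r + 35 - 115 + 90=-7*c^3 - 22*c^2 + 67*c + r^2*(21*c + 3) + r*(14*c^2 - 75*c - 11) + 10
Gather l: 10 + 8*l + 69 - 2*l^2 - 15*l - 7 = -2*l^2 - 7*l + 72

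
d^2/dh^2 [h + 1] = 0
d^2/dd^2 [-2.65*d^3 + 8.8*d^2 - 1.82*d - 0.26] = 17.6 - 15.9*d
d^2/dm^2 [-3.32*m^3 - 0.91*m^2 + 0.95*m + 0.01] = -19.92*m - 1.82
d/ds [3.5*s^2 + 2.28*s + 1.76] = 7.0*s + 2.28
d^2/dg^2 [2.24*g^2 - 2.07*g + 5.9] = 4.48000000000000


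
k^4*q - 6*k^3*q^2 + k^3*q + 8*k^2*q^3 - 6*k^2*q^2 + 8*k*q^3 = k*(k - 4*q)*(k - 2*q)*(k*q + q)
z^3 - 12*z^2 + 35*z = z*(z - 7)*(z - 5)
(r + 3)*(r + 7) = r^2 + 10*r + 21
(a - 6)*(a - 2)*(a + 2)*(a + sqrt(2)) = a^4 - 6*a^3 + sqrt(2)*a^3 - 6*sqrt(2)*a^2 - 4*a^2 - 4*sqrt(2)*a + 24*a + 24*sqrt(2)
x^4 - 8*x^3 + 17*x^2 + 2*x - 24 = (x - 4)*(x - 3)*(x - 2)*(x + 1)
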